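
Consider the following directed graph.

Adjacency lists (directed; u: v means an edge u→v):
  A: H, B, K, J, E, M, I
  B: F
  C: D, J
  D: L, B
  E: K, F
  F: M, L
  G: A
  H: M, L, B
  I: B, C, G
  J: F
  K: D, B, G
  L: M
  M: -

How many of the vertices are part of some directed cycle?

5

A vertex is on a directed cycle iff it belongs to a strongly connected component of size ≥ 2 (or has a self-loop).
The vertices on cycles are {A, E, G, I, K} — 5 in total.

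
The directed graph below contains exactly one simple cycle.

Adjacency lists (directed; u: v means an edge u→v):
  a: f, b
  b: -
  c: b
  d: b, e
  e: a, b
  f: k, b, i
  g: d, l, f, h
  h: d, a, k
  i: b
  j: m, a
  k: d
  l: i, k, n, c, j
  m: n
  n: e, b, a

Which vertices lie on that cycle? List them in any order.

DFS with gray/black marking from f:
f gray
  k gray
    d gray
      b gray
      b black
      e gray
        a gray
          a→f: f is gray → back edge
Back edge closes the cycle f → k → d → e → a → f; its vertices are {a, d, e, f, k}.

a, d, e, f, k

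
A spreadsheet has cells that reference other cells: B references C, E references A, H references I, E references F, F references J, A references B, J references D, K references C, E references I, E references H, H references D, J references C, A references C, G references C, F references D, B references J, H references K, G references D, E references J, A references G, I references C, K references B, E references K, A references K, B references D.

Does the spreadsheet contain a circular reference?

No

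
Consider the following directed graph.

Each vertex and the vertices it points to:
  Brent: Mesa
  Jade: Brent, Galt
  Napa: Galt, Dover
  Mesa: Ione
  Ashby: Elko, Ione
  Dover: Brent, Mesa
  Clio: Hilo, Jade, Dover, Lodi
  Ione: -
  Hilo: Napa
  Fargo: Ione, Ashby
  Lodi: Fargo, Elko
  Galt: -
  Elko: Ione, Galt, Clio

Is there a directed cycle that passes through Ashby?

Ashby is on a cycle iff Ashby can reach itself via ≥1 edge.
Ashby → Elko → Clio → Lodi → Fargo → Ashby — yes.

Yes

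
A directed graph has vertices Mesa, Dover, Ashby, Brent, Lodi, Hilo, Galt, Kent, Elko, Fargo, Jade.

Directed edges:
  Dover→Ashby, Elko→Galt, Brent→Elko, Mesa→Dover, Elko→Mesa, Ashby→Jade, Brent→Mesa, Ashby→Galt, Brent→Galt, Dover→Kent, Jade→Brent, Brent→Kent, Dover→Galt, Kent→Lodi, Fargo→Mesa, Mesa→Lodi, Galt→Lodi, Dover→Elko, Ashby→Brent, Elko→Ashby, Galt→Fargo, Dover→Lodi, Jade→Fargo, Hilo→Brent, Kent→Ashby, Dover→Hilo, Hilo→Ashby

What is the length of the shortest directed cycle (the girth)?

For each vertex v, BFS finds the shortest path from v back to v.
The shortest such closed walk is Dover → Elko → Mesa → Dover, length 3.

3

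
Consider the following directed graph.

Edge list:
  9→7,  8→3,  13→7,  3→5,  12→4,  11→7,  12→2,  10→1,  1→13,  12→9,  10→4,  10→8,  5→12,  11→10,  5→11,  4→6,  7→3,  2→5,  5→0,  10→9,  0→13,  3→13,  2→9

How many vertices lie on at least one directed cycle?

A vertex is on a directed cycle iff it belongs to a strongly connected component of size ≥ 2 (or has a self-loop).
The vertices on cycles are {0, 1, 2, 3, 5, 7, 8, 9, 10, 11, 12, 13} — 12 in total.

12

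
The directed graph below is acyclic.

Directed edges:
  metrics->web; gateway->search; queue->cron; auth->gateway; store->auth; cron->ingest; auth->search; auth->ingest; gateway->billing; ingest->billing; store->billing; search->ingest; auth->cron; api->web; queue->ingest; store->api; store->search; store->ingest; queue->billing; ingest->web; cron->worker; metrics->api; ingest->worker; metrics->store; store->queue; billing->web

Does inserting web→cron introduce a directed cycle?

Adding web→cron creates a cycle iff cron can already reach web.
Path from cron: cron → ingest → web.
So cron → … → web → cron is a cycle.

Yes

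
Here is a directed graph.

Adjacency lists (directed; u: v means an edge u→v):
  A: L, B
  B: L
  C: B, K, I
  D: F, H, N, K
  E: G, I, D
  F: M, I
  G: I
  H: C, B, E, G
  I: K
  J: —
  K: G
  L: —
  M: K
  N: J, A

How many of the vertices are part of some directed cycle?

A vertex is on a directed cycle iff it belongs to a strongly connected component of size ≥ 2 (or has a self-loop).
The vertices on cycles are {D, E, G, H, I, K} — 6 in total.

6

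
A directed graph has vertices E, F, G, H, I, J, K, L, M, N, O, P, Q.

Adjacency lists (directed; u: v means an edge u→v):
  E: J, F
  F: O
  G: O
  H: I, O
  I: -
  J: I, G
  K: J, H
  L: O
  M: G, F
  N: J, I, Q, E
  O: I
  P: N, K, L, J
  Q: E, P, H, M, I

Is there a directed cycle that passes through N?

N is on a cycle iff N can reach itself via ≥1 edge.
N → Q → P → N — yes.

Yes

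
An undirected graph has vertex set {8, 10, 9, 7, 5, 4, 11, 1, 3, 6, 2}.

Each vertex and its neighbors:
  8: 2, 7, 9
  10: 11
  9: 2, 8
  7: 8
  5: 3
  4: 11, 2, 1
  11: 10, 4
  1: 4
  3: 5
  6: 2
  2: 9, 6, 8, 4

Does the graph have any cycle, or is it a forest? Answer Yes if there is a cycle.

DFS, tracking each vertex's parent; an edge to a visited non-parent vertex closes a cycle.
Start from 11:
visit 11 (parent –)
  visit 10 (parent 11)
    10–11: parent, skip
  visit 4 (parent 11)
    4–11: parent, skip
    visit 2 (parent 4)
      visit 9 (parent 2)
        9–2: parent, skip
        visit 8 (parent 9)
          8–2: 2 visited and ≠ parent → cycle
Cycle: 2 – 9 – 8 – 2.

Yes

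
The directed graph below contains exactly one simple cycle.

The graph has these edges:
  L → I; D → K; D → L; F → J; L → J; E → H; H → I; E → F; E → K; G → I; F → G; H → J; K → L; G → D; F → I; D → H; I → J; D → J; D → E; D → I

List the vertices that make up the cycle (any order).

D, E, F, G

DFS with gray/black marking from G:
G gray
  I gray
    J gray
    J black
  I black
  D gray
    L gray
      L→I: I black — skip
      L→J: J black — skip
    L black
    E gray
      H gray
        H→I: I black — skip
        H→J: J black — skip
      H black
      K gray
        K→L: L black — skip
      K black
      F gray
        F→J: J black — skip
        F→G: G is gray → back edge
Back edge closes the cycle G → D → E → F → G; its vertices are {D, E, F, G}.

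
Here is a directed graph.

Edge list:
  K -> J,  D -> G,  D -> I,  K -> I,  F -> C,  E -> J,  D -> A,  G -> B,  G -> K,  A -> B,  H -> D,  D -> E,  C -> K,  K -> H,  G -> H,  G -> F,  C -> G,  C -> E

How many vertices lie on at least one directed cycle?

6

A vertex is on a directed cycle iff it belongs to a strongly connected component of size ≥ 2 (or has a self-loop).
The vertices on cycles are {C, D, F, G, H, K} — 6 in total.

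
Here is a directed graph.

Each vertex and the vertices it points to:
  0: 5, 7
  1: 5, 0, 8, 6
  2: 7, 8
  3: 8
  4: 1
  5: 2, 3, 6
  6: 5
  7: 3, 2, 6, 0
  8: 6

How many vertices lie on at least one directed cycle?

A vertex is on a directed cycle iff it belongs to a strongly connected component of size ≥ 2 (or has a self-loop).
The vertices on cycles are {0, 2, 3, 5, 6, 7, 8} — 7 in total.

7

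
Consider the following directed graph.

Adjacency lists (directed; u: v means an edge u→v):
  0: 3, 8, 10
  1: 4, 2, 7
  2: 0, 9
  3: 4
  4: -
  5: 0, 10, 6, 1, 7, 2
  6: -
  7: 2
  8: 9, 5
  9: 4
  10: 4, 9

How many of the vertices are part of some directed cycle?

A vertex is on a directed cycle iff it belongs to a strongly connected component of size ≥ 2 (or has a self-loop).
The vertices on cycles are {0, 1, 2, 5, 7, 8} — 6 in total.

6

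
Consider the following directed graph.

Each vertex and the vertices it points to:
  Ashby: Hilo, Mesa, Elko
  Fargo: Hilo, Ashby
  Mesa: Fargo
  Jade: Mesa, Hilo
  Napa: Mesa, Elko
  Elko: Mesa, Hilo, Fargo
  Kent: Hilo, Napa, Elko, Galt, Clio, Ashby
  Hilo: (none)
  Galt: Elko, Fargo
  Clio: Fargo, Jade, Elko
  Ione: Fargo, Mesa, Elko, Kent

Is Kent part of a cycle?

No

Kent lies on a cycle iff there is a path from Kent back to itself.
Exploring from Kent, it never reaches itself; equivalently, its strongly connected component is a singleton.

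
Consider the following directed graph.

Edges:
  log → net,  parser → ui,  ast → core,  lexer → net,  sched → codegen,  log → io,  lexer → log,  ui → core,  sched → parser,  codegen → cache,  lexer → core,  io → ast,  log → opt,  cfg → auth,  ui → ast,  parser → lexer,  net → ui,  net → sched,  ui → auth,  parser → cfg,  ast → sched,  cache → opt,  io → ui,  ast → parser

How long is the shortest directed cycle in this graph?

For each vertex v, BFS finds the shortest path from v back to v.
The shortest such closed walk is parser → ui → ast → parser, length 3.

3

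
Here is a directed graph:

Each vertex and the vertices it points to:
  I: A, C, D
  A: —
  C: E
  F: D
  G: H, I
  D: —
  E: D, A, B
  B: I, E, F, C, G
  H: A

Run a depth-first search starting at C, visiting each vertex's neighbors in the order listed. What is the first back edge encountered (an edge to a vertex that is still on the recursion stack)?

I->C

DFS from C (visiting each vertex's neighbors in the order listed); mark gray on enter, black on exit:
C gray
  E gray
    D gray
    D black
    A gray
    A black
    B gray
      I gray
        I→A: A black — skip
        I→C: C is gray → back edge
First back edge: I → C.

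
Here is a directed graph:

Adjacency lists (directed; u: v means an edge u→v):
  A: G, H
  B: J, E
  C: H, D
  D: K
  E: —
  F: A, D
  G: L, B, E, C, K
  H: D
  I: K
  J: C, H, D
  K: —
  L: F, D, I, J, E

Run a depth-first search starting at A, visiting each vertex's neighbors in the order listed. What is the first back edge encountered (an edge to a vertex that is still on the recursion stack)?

DFS from A (visiting each vertex's neighbors in the order listed); mark gray on enter, black on exit:
A gray
  G gray
    L gray
      F gray
        F→A: A is gray → back edge
First back edge: F → A.

F->A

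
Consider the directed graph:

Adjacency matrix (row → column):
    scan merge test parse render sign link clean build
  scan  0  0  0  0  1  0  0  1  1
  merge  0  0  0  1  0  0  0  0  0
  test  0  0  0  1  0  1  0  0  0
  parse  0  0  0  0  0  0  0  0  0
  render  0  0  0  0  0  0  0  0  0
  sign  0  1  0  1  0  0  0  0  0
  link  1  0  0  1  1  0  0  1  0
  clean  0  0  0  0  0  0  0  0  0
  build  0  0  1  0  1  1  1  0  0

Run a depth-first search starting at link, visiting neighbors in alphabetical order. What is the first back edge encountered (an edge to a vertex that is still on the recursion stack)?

build→link

DFS from link (visiting neighbors in alphabetical order); mark gray on enter, black on exit:
link gray
  clean gray
  clean black
  parse gray
  parse black
  render gray
  render black
  scan gray
    build gray
      build→link: link is gray → back edge
First back edge: build → link.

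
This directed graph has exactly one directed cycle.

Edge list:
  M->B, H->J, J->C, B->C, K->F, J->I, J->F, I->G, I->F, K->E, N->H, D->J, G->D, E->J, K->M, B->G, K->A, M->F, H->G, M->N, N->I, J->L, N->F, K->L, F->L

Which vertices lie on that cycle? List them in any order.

DFS with gray/black marking from I:
I gray
  F gray
    L gray
    L black
  F black
  G gray
    D gray
      J gray
        J→L: L black — skip
        C gray
        C black
        J→I: I is gray → back edge
Back edge closes the cycle I → G → D → J → I; its vertices are {D, G, I, J}.

D, G, I, J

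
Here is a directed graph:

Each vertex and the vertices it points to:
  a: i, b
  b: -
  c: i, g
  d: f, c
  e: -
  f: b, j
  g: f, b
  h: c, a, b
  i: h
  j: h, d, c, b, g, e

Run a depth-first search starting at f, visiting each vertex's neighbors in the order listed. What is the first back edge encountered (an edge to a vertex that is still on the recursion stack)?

DFS from f (visiting each vertex's neighbors in the order listed); mark gray on enter, black on exit:
f gray
  b gray
  b black
  j gray
    h gray
      c gray
        i gray
          i→h: h is gray → back edge
First back edge: i → h.

i→h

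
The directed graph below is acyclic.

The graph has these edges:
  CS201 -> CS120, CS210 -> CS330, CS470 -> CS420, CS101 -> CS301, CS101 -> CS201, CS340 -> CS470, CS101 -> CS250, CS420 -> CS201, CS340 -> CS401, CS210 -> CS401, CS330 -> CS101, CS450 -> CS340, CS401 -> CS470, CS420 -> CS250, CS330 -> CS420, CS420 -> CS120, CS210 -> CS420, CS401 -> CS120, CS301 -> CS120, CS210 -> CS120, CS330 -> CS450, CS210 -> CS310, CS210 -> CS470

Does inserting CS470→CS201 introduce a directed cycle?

Adding CS470→CS201 creates a cycle iff CS201 can already reach CS470.
Explore from CS201: no path reaches CS470. The graph stays acyclic.

No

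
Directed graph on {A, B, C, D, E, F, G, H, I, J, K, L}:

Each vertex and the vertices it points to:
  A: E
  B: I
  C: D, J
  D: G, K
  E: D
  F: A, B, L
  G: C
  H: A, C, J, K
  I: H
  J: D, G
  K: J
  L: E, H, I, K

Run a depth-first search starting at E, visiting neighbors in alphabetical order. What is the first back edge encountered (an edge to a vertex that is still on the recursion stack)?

DFS from E (visiting neighbors in alphabetical order); mark gray on enter, black on exit:
E gray
  D gray
    G gray
      C gray
        C→D: D is gray → back edge
First back edge: C → D.

C→D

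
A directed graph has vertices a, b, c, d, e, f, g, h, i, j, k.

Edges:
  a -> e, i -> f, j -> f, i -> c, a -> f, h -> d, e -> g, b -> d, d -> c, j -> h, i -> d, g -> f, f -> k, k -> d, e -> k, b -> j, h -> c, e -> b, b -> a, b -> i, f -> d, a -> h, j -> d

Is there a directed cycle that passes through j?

No

j lies on a cycle iff there is a path from j back to itself.
Exploring from j, it never reaches itself; equivalently, its strongly connected component is a singleton.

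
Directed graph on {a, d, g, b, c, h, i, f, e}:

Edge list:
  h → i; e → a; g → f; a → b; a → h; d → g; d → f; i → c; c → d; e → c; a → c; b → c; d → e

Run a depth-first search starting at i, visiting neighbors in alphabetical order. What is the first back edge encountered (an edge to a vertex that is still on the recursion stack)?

b→c

DFS from i (visiting neighbors in alphabetical order); mark gray on enter, black on exit:
i gray
  c gray
    d gray
      e gray
        a gray
          b gray
            b→c: c is gray → back edge
First back edge: b → c.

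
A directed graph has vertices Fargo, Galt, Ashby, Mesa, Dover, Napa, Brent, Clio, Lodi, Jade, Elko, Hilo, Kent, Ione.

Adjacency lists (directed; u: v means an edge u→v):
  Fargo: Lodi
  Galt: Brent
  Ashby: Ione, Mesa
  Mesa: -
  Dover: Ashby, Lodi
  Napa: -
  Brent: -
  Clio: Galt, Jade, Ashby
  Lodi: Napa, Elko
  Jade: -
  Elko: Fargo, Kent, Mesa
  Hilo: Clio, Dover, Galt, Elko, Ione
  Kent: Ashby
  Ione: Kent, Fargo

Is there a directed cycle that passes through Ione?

Ione is on a cycle iff Ione can reach itself via ≥1 edge.
Ione → Kent → Ashby → Ione — yes.

Yes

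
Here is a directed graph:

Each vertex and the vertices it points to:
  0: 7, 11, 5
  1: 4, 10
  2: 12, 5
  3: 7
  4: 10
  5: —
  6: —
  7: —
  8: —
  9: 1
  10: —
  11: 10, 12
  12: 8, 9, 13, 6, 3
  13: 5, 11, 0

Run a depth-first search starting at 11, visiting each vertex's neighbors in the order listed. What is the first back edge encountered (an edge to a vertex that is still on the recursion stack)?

13→11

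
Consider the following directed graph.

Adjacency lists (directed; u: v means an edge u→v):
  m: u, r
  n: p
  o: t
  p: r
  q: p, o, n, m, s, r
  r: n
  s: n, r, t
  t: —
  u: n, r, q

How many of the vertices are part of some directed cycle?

6

A vertex is on a directed cycle iff it belongs to a strongly connected component of size ≥ 2 (or has a self-loop).
The vertices on cycles are {m, n, p, q, r, u} — 6 in total.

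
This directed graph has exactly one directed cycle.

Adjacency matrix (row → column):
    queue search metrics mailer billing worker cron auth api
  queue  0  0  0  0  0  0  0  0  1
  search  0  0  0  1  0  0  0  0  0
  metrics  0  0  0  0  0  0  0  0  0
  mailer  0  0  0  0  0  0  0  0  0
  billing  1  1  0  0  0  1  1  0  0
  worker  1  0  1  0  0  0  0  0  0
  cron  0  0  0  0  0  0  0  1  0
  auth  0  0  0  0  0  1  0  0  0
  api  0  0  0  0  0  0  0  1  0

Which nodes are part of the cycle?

api, auth, queue, worker

DFS with gray/black marking from worker:
worker gray
  queue gray
    api gray
      auth gray
        auth→worker: worker is gray → back edge
Back edge closes the cycle worker → queue → api → auth → worker; its vertices are {api, auth, queue, worker}.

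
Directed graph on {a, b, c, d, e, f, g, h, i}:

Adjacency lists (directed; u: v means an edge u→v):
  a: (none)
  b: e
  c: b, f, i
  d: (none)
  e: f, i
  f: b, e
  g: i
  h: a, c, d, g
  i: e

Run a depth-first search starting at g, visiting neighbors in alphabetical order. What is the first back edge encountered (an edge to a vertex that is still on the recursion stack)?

DFS from g (visiting neighbors in alphabetical order); mark gray on enter, black on exit:
g gray
  i gray
    e gray
      f gray
        b gray
          b→e: e is gray → back edge
First back edge: b → e.

b→e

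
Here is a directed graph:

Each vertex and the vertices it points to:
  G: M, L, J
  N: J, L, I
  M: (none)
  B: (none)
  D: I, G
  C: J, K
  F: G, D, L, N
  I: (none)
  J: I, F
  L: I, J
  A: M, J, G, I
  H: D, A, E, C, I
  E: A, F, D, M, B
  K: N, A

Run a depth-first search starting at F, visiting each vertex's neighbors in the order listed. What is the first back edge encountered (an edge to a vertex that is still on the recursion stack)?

DFS from F (visiting each vertex's neighbors in the order listed); mark gray on enter, black on exit:
F gray
  G gray
    M gray
    M black
    L gray
      I gray
      I black
      J gray
        J→I: I black — skip
        J→F: F is gray → back edge
First back edge: J → F.

J→F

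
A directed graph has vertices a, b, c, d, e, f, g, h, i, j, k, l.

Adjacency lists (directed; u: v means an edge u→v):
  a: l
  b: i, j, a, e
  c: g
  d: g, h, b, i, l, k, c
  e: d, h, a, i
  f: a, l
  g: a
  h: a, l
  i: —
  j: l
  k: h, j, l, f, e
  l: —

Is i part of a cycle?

i lies on a cycle iff there is a path from i back to itself.
Exploring from i, it never reaches itself; equivalently, its strongly connected component is a singleton.

No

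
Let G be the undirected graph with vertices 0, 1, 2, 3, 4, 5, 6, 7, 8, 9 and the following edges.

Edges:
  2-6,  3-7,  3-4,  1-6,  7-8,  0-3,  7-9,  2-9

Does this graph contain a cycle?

No

DFS, tracking each vertex's parent; an edge to a visited non-parent vertex closes a cycle.
Start from 3:
visit 3 (parent –)
  visit 7 (parent 3)
    visit 8 (parent 7)
      8–7: parent, skip
    visit 9 (parent 7)
      9–7: parent, skip
      visit 2 (parent 9)
        visit 6 (parent 2)
          6–2: parent, skip
          visit 1 (parent 6)
            1–6: parent, skip
        2–9: parent, skip
    7–3: parent, skip
  visit 0 (parent 3)
    0–3: parent, skip
  visit 4 (parent 3)
    4–3: parent, skip
visit 5 (parent –)
No non-parent visited neighbor found — the graph is a forest.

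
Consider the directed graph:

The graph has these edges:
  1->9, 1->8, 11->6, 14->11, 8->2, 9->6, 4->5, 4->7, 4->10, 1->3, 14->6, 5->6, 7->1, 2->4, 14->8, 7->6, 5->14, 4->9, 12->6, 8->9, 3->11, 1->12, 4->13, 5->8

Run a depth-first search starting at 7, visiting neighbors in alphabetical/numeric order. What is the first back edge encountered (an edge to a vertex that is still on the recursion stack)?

DFS from 7 (visiting neighbors in alphabetical/numeric order); mark gray on enter, black on exit:
7 gray
  1 gray
    3 gray
      11 gray
        6 gray
        6 black
      11 black
    3 black
    8 gray
      2 gray
        4 gray
          5 gray
            5→6: 6 black — skip
            5→8: 8 is gray → back edge
First back edge: 5 → 8.

5->8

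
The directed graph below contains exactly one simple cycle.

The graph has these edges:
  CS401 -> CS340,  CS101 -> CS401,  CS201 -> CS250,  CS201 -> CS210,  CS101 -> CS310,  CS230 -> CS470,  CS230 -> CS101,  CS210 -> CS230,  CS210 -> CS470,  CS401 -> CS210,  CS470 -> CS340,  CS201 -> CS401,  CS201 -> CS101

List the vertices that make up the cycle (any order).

DFS with gray/black marking from CS101:
CS101 gray
  CS401 gray
    CS210 gray
      CS230 gray
        CS230→CS101: CS101 is gray → back edge
Back edge closes the cycle CS101 → CS401 → CS210 → CS230 → CS101; its vertices are {CS101, CS210, CS230, CS401}.

CS101, CS210, CS230, CS401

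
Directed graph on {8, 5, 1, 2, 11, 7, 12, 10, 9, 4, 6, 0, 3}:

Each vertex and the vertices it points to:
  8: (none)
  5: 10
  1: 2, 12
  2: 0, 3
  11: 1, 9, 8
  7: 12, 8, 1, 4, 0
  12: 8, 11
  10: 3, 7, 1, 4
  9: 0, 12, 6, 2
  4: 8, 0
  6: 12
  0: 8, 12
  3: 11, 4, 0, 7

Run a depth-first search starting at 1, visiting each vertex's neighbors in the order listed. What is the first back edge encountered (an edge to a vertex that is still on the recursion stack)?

11->1

DFS from 1 (visiting each vertex's neighbors in the order listed); mark gray on enter, black on exit:
1 gray
  2 gray
    0 gray
      8 gray
      8 black
      12 gray
        12→8: 8 black — skip
        11 gray
          11→1: 1 is gray → back edge
First back edge: 11 → 1.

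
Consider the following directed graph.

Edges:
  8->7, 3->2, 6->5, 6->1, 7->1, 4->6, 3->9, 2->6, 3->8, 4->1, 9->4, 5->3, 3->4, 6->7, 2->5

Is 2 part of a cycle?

Yes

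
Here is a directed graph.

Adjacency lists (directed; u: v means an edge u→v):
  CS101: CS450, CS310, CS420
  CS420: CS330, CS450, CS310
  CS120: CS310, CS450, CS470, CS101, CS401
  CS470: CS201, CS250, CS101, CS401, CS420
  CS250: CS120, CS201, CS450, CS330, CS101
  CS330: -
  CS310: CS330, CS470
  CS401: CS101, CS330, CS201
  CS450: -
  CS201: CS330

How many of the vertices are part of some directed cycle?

7

A vertex is on a directed cycle iff it belongs to a strongly connected component of size ≥ 2 (or has a self-loop).
The vertices on cycles are {CS101, CS120, CS250, CS310, CS401, CS420, CS470} — 7 in total.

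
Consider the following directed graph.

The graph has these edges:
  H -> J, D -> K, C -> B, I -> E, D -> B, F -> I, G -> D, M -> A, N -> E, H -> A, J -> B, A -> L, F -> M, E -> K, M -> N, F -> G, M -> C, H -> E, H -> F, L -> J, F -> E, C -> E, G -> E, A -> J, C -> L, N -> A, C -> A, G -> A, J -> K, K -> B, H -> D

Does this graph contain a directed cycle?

DFS with white/gray/black marking, starting from I:
I gray
  E gray
    K gray
      B gray
      B black
    K black
  E black
I black
A gray
  J gray
    J→B: B black — skip
    J→K: K black — skip
  J black
  L gray
    L→J: J black — skip
  L black
A black
H gray
  D gray
    D→B: B black — skip
    D→K: K black — skip
  D black
  H→J: J black — skip
  H→E: E black — skip
  H→A: A black — skip
  F gray
    M gray
      M→A: A black — skip
      N gray
        N→A: A black — skip
        N→E: E black — skip
      N black
      C gray
        C→L: L black — skip
        C→E: E black — skip
        C→A: A black — skip
        C→B: B black — skip
      C black
    M black
    G gray
      G→D: D black — skip
      G→A: A black — skip
      G→E: E black — skip
    G black
    F→I: I black — skip
    F→E: E black — skip
  F black
H black
Every edge goes to a white or black vertex — no back edge, so the graph is acyclic.

No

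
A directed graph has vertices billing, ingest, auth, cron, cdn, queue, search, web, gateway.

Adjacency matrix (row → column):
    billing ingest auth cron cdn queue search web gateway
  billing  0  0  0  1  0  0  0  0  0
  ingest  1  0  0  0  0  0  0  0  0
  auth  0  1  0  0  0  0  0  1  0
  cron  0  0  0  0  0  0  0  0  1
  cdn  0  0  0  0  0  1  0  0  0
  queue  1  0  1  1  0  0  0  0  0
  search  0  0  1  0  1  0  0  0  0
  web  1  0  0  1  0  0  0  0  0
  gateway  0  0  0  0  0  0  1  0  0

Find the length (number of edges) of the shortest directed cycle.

5

For each vertex v, BFS finds the shortest path from v back to v.
The shortest such closed walk is gateway → search → cdn → queue → cron → gateway, length 5.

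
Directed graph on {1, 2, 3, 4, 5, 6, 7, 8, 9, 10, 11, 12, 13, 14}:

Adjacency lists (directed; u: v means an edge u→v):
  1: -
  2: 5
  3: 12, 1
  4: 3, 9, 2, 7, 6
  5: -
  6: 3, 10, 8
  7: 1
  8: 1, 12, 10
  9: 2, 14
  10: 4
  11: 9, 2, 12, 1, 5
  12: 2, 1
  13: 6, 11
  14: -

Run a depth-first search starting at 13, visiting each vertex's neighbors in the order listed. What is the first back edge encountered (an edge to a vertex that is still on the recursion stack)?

4→6

DFS from 13 (visiting each vertex's neighbors in the order listed); mark gray on enter, black on exit:
13 gray
  6 gray
    3 gray
      12 gray
        2 gray
          5 gray
          5 black
        2 black
        1 gray
        1 black
      12 black
      3→1: 1 black — skip
    3 black
    10 gray
      4 gray
        4→3: 3 black — skip
        9 gray
          9→2: 2 black — skip
          14 gray
          14 black
        9 black
        4→2: 2 black — skip
        7 gray
          7→1: 1 black — skip
        7 black
        4→6: 6 is gray → back edge
First back edge: 4 → 6.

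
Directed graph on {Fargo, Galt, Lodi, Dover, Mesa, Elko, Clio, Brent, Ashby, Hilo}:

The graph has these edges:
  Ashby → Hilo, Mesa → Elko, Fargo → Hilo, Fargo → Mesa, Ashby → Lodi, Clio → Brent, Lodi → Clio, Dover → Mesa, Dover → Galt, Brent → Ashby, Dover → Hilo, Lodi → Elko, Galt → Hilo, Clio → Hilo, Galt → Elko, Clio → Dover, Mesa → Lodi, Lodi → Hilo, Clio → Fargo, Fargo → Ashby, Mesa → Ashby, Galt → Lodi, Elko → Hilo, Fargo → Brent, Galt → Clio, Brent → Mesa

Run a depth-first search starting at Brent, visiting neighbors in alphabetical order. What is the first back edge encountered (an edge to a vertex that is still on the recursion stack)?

Clio->Brent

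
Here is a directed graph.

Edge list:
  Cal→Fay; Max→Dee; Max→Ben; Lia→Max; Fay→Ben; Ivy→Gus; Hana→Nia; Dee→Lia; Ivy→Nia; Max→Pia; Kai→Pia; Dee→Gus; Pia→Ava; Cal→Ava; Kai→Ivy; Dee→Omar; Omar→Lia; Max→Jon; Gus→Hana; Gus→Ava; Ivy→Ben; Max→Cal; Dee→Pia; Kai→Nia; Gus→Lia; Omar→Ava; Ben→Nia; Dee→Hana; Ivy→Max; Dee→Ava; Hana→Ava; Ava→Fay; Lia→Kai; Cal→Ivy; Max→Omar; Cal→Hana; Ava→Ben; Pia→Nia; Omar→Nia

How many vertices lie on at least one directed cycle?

A vertex is on a directed cycle iff it belongs to a strongly connected component of size ≥ 2 (or has a self-loop).
The vertices on cycles are {Cal, Dee, Gus, Ivy, Kai, Lia, Max, Omar} — 8 in total.

8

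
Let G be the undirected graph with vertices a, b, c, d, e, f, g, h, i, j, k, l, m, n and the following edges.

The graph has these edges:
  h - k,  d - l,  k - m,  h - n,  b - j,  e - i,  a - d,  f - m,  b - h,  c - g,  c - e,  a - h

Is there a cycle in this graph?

No

DFS, tracking each vertex's parent; an edge to a visited non-parent vertex closes a cycle.
Start from h:
visit h (parent –)
  visit k (parent h)
    visit m (parent k)
      m–k: parent, skip
      visit f (parent m)
        f–m: parent, skip
    k–h: parent, skip
  visit n (parent h)
    n–h: parent, skip
  visit b (parent h)
    visit j (parent b)
      j–b: parent, skip
    b–h: parent, skip
  visit a (parent h)
    a–h: parent, skip
    visit d (parent a)
      visit l (parent d)
        l–d: parent, skip
      d–a: parent, skip
visit c (parent –)
  visit g (parent c)
    g–c: parent, skip
  visit e (parent c)
    e–c: parent, skip
    visit i (parent e)
      i–e: parent, skip
No non-parent visited neighbor found — the graph is a forest.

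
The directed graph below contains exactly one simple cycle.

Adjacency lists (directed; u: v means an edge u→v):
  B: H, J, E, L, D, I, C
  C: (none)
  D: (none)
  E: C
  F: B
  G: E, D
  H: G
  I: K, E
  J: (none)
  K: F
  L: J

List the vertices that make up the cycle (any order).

B, F, I, K

DFS with gray/black marking from B:
B gray
  H gray
    G gray
      E gray
        C gray
        C black
      E black
      D gray
      D black
    G black
  H black
  J gray
  J black
  B→E: E black — skip
  L gray
    L→J: J black — skip
  L black
  B→D: D black — skip
  I gray
    K gray
      F gray
        F→B: B is gray → back edge
Back edge closes the cycle B → I → K → F → B; its vertices are {B, F, I, K}.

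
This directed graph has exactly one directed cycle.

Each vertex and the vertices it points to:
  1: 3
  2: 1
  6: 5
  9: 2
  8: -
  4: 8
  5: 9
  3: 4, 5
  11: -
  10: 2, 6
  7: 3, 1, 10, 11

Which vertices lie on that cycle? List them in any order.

DFS with gray/black marking from 1:
1 gray
  3 gray
    4 gray
      8 gray
      8 black
    4 black
    5 gray
      9 gray
        2 gray
          2→1: 1 is gray → back edge
Back edge closes the cycle 1 → 3 → 5 → 9 → 2 → 1; its vertices are {1, 2, 3, 5, 9}.

1, 2, 3, 5, 9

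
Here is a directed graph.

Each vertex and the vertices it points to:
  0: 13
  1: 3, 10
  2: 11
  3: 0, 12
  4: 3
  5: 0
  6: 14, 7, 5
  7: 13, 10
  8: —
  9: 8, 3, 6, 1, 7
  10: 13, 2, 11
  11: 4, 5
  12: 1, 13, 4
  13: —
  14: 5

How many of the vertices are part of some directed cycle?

A vertex is on a directed cycle iff it belongs to a strongly connected component of size ≥ 2 (or has a self-loop).
The vertices on cycles are {1, 2, 3, 4, 10, 11, 12} — 7 in total.

7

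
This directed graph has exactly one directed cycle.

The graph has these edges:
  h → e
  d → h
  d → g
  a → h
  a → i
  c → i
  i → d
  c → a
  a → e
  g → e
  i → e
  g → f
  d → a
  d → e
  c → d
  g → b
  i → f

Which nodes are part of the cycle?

DFS with gray/black marking from d:
d gray
  g gray
    f gray
    f black
    e gray
    e black
    b gray
    b black
  g black
  h gray
    h→e: e black — skip
  h black
  a gray
    i gray
      i→e: e black — skip
      i→d: d is gray → back edge
Back edge closes the cycle d → a → i → d; its vertices are {a, d, i}.

a, d, i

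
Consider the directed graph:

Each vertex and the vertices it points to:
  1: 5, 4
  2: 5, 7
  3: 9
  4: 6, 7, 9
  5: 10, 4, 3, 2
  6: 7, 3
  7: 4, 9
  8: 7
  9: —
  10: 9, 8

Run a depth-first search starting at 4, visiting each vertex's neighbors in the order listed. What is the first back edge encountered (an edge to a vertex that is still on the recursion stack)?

7->4

DFS from 4 (visiting each vertex's neighbors in the order listed); mark gray on enter, black on exit:
4 gray
  6 gray
    7 gray
      7→4: 4 is gray → back edge
First back edge: 7 → 4.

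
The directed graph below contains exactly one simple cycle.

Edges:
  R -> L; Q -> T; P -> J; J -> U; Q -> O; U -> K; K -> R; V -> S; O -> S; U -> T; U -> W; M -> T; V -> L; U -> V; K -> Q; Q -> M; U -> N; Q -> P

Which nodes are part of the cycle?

J, K, P, Q, U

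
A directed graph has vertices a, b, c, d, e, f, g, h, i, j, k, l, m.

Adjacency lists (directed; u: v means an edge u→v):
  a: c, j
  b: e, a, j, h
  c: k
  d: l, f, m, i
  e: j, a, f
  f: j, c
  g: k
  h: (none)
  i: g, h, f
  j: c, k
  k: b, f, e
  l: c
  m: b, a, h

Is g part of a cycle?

No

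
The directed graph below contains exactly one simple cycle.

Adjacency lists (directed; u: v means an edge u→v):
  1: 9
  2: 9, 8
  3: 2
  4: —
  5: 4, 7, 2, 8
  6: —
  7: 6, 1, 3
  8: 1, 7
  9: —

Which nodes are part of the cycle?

2, 3, 7, 8

DFS with gray/black marking from 8:
8 gray
  1 gray
    9 gray
    9 black
  1 black
  7 gray
    6 gray
    6 black
    7→1: 1 black — skip
    3 gray
      2 gray
        2→9: 9 black — skip
        2→8: 8 is gray → back edge
Back edge closes the cycle 8 → 7 → 3 → 2 → 8; its vertices are {2, 3, 7, 8}.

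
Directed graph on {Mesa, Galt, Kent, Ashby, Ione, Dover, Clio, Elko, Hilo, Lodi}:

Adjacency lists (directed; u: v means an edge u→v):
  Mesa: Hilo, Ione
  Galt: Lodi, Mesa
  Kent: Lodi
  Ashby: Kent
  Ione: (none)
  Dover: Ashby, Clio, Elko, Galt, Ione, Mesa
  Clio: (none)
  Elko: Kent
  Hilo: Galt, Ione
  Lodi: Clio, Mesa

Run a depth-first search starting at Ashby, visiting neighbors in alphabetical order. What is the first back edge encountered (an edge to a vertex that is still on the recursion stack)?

Galt->Lodi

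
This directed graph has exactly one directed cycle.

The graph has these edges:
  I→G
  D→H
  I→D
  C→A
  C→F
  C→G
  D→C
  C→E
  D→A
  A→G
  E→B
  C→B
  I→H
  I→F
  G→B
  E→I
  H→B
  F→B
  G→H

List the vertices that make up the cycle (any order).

C, D, E, I

DFS with gray/black marking from E:
E gray
  I gray
    F gray
      B gray
      B black
    F black
    D gray
      A gray
        G gray
          G→B: B black — skip
          H gray
            H→B: B black — skip
          H black
        G black
      A black
      D→H: H black — skip
      C gray
        C→G: G black — skip
        C→A: A black — skip
        C→F: F black — skip
        C→E: E is gray → back edge
Back edge closes the cycle E → I → D → C → E; its vertices are {C, D, E, I}.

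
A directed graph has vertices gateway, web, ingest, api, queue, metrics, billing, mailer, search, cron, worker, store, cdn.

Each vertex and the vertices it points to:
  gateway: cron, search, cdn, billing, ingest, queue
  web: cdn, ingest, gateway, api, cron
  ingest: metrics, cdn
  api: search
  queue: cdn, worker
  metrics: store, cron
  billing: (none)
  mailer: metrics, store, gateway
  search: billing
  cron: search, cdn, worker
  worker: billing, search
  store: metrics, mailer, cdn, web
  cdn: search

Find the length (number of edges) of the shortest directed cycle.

For each vertex v, BFS finds the shortest path from v back to v.
The shortest such closed walk is store → mailer → store, length 2.

2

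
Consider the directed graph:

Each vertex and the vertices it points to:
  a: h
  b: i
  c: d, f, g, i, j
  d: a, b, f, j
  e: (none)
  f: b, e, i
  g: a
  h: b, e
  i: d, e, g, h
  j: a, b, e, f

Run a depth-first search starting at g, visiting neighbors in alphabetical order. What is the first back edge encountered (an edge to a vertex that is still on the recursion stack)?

d->a

DFS from g (visiting neighbors in alphabetical order); mark gray on enter, black on exit:
g gray
  a gray
    h gray
      b gray
        i gray
          d gray
            d→a: a is gray → back edge
First back edge: d → a.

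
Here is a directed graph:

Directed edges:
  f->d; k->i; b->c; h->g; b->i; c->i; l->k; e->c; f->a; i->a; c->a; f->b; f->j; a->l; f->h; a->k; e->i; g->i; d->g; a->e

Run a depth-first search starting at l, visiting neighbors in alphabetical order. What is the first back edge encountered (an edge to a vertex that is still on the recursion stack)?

DFS from l (visiting neighbors in alphabetical order); mark gray on enter, black on exit:
l gray
  k gray
    i gray
      a gray
        e gray
          c gray
            c→a: a is gray → back edge
First back edge: c → a.

c→a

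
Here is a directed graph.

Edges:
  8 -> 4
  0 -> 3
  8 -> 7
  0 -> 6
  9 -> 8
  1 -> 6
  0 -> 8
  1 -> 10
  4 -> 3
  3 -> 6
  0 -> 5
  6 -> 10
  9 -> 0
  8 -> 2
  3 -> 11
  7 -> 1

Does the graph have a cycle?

No

DFS with white/gray/black marking, starting from 9:
9 gray
  8 gray
    4 gray
      3 gray
        11 gray
        11 black
        6 gray
          10 gray
          10 black
        6 black
      3 black
    4 black
    2 gray
    2 black
    7 gray
      1 gray
        1→6: 6 black — skip
        1→10: 10 black — skip
      1 black
    7 black
  8 black
  0 gray
    0→3: 3 black — skip
    0→8: 8 black — skip
    0→6: 6 black — skip
    5 gray
    5 black
  0 black
9 black
Every edge goes to a white or black vertex — no back edge, so the graph is acyclic.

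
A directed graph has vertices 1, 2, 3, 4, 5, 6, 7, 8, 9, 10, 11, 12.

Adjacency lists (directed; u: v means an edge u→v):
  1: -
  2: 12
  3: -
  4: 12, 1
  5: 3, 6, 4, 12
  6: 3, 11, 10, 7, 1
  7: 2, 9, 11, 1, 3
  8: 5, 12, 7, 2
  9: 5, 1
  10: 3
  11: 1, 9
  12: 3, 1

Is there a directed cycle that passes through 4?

No

4 lies on a cycle iff there is a path from 4 back to itself.
Exploring from 4, it never reaches itself; equivalently, its strongly connected component is a singleton.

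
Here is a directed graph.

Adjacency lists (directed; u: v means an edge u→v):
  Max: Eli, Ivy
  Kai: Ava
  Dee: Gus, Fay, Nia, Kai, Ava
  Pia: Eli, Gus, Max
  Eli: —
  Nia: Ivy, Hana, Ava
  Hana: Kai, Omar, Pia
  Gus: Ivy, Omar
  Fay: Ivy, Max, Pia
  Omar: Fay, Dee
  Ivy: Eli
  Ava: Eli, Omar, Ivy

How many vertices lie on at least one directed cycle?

9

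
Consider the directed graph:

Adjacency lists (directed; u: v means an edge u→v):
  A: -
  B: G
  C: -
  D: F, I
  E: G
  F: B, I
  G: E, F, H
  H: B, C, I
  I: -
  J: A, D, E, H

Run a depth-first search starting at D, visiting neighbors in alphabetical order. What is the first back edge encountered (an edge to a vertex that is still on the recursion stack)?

E→G

DFS from D (visiting neighbors in alphabetical order); mark gray on enter, black on exit:
D gray
  F gray
    B gray
      G gray
        E gray
          E→G: G is gray → back edge
First back edge: E → G.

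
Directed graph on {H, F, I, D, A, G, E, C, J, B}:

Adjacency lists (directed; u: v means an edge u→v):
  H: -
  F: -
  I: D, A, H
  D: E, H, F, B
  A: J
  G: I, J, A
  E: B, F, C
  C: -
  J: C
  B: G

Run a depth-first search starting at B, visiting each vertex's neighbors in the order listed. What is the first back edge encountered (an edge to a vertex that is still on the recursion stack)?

DFS from B (visiting each vertex's neighbors in the order listed); mark gray on enter, black on exit:
B gray
  G gray
    I gray
      D gray
        E gray
          E→B: B is gray → back edge
First back edge: E → B.

E→B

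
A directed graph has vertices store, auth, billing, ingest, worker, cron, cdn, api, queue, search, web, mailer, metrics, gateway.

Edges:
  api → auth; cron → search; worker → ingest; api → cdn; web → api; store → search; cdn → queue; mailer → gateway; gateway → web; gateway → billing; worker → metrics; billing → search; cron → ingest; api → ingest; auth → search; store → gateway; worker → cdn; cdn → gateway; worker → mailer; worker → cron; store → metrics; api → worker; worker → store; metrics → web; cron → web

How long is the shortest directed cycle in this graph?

4

For each vertex v, BFS finds the shortest path from v back to v.
The shortest such closed walk is api → worker → metrics → web → api, length 4.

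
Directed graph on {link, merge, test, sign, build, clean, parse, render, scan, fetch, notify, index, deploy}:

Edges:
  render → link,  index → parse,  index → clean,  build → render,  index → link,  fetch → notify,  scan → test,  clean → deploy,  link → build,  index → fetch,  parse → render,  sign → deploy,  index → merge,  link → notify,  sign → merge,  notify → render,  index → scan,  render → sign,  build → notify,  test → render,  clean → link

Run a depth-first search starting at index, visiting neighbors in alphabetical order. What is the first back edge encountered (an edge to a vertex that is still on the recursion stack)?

DFS from index (visiting neighbors in alphabetical order); mark gray on enter, black on exit:
index gray
  clean gray
    deploy gray
    deploy black
    link gray
      build gray
        notify gray
          render gray
            render→link: link is gray → back edge
First back edge: render → link.

render→link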